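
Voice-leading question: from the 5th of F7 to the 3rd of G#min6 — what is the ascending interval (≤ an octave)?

major 7th

The 5th of F7 is C; the 3rd of G#min6 is B.
From C to B is 11 semitones, exactly the major seventh.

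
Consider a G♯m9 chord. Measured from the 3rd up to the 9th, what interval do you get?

major 7th

Spelling the chord: G♯-B-D♯-F♯-A♯.
3rd = B; 9th = A♯.
Counting 7 letters and 11 half steps from B gives a major seventh.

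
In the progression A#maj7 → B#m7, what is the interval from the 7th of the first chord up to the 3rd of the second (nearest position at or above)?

A#maj7 has G## as its 7th, and B#m7 has D# as its 3rd.
5 letter names make it a fifth; at 6 semitones (a half step narrower than perfect) the quality is diminished.

diminished fifth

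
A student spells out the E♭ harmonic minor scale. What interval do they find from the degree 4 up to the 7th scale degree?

A4

E♭ harmonic minor: E♭ F G♭ A♭ B♭ C♭ D.
Degree 4 = A♭; 7th degree = D.
4 letter names make it a fourth; at 6 semitones (a half step wider than perfect) the quality is augmented.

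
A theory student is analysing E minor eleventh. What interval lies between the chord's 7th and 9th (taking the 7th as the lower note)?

major third

The chord tones of Em11 (E minor eleventh) are E-G-B-D-F#-A.
So we need the interval from D up to F#.
D up to F# spans 3 letter names and 4 semitones — a major third.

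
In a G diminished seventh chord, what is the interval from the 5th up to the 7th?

G diminished seventh is spelled G, B♭, D♭, F♭.
5th = D♭; 7th = F♭.
3 letter names make it a third; at 3 semitones (a half step narrower than major) the quality is minor.

minor third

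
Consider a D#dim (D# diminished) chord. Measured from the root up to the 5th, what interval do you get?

D#dim is spelled D# F# A.
The root is D# and the 5th is A.
5 letter names make it a fifth; at 6 semitones (a half step narrower than perfect) the quality is diminished.

diminished fifth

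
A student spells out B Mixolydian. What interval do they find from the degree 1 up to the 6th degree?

major sixth

B mixolydian: B C♯ D♯ E F♯ G♯ A.
Degree 1 = B; degree 6 = G♯.
From B to G♯ is 9 semitones, exactly the major sixth.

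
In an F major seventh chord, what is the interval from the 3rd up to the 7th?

P5

Spelling the chord: F, A, C, E.
That puts A below E.
Counting 5 letters and 7 half steps from A gives a perfect fifth.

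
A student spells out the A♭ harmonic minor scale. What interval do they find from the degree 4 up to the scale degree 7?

A♭ harmonic minor: A♭ B♭ C♭ D♭ E♭ F♭ G.
That puts D♭ below G.
D♭ up to G is 6 semitones, a half step wider than a perfect fourth, so the interval is augmented.

augmented fourth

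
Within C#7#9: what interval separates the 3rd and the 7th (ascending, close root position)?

C#7#9 (C# dominant seventh sharp nine): C#-E#-G#-B-D##.
So we need the interval from E# up to B.
From E# to B: 6 semitones over a fifth = diminished.
That tritone between 3rd and 7th is what gives the dominant seventh its pull toward resolution.

diminished fifth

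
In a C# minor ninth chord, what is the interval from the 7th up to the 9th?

Spelling the chord: C#, E, G#, B, D#.
7th = B; 9th = D#.
Counting 3 letters and 4 half steps from B gives a major third.

M3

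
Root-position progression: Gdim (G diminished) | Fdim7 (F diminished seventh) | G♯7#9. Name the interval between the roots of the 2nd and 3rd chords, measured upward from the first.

augmented second

The roots are F and G♯.
2 letter names make it a second; at 3 semitones (a half step wider than major) the quality is augmented.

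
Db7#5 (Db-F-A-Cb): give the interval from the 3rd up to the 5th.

major 3rd

That puts F below A.
F up to A spans 3 letter names and 4 semitones — a major third.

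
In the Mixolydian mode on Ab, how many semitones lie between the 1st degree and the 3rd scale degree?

The scale is Ab Bb C Db Eb F Gb.
Ab up to C is a major third — 4 semitones.

4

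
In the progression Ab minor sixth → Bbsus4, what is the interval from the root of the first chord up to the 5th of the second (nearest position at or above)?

The root of Ab minor sixth is Ab; the 5th of Bbsus4 is F.
From Ab to F is 9 semitones, exactly the major sixth.

major sixth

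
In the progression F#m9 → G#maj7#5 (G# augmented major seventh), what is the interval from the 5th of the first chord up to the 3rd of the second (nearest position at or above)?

The 5th of F#m9 is C#; the 3rd of G#maj7#5 (G# augmented major seventh) is B#.
From C# to B# is 11 semitones, exactly the major seventh.

M7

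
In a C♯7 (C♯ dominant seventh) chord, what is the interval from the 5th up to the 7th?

C♯7 is spelled C♯–E♯–G♯–B.
The 5th is G♯ and the 7th is B.
3 letter names make it a third; at 3 semitones (a half step narrower than major) the quality is minor.

minor 3rd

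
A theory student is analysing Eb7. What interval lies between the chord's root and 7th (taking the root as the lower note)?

m7

Eb7: Eb-G-Bb-Db.
Root = Eb; 7th = Db.
Eb up to Db is 10 semitones, a half step narrower than a major seventh, so the interval is minor.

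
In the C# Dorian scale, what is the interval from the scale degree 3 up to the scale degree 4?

major second

C# dorian: C# D# E F# G# A# B.
So we need the interval from E up to F#.
E up to F# spans 2 letter names and 2 semitones — a major second.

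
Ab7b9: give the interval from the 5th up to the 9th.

d5

Ab7b9 (Ab dominant seventh flat nine) is spelled Ab C Eb Gb Bbb.
That puts Eb below Bbb.
Eb up to Bbb is 6 semitones, a half step narrower than a perfect fifth, so the interval is diminished.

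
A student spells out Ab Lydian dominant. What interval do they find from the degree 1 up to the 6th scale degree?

Spelling Ab Lydian dominant: Ab Bb C D Eb F Gb.
Degree 1 = Ab; 6th degree = F.
From Ab to F is 9 semitones, exactly the major sixth.

major sixth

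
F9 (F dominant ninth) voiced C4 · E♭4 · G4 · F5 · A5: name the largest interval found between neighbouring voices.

minor 7th

Adjacent intervals: C4→E♭4 = minor third; E♭4→G4 = major third; G4→F5 = minor seventh; F5→A5 = major third.
The largest is G4 to F5, a minor seventh (10 semitones).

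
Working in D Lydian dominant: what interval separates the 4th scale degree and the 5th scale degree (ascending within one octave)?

minor second

D lydian dominant: D E F# G# A B C.
4th scale degree = G#; degree 5 = A.
2 letter names make it a second; at 1 semitone (a half step narrower than major) the quality is minor.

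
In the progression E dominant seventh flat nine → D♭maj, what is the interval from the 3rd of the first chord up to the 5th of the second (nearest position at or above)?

The 3rd of E dominant seventh flat nine is G♯; the 5th of D♭maj is A♭.
G♯ up to A♭ is 0 semitones, a whole step narrower than a major second, so the interval is diminished.

d2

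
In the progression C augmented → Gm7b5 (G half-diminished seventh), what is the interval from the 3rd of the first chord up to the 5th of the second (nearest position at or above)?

diminished 7th

C augmented has E as its 3rd, and Gm7b5 (G half-diminished seventh) has Db as its 5th.
From E to Db: 9 semitones over a seventh = diminished.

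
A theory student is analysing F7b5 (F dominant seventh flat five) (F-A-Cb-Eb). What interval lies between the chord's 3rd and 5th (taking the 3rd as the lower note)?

The 3rd is A and the 5th is Cb.
A up to Cb is 2 semitones, a whole step narrower than a major third, so the interval is diminished.

diminished third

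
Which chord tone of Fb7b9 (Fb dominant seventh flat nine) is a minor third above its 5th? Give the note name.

Ebb

Fb dominant seventh flat nine: Fb, Ab, Cb, Ebb, Gbb.
The 5th is Cb. A minor third above Cb is Ebb.
Ebb is the chord's 7th.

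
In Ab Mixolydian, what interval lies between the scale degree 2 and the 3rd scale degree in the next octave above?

The scale runs Ab Bb C Db Eb F Gb.
So we need the interval from Bb up to C.
Bb up to C spans 9 letter names and 14 semitones — a major ninth.

major ninth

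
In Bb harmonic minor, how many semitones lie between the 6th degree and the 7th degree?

3

The scale is Bb C Db Eb F Gb A.
Gb up to A is an augmented second — 3 semitones.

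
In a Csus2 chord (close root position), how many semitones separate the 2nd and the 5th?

5

Spelling the chord: C D G.
D to G is a perfect fourth: 5 semitones.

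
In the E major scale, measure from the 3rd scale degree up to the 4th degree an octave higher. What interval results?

E major: E F# G# A B C# D#.
So we need the interval from G# up to A.
9 letter names make it a ninth; at 13 semitones (a half step narrower than major) the quality is minor.

m9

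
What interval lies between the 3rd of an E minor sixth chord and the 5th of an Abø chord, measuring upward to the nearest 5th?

The 3rd of E minor sixth is G; the 5th of Abø is Ebb.
From G to Ebb: 7 semitones over a sixth = diminished.

diminished 6th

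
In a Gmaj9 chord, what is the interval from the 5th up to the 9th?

P5

The chord tones of Gmaj9 are G, B, D, F♯, A.
That puts D below A.
Counting 5 letters and 7 half steps from D gives a perfect fifth.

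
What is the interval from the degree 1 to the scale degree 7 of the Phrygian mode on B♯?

m7

Spelling the Phrygian mode on B♯: B♯ C♯ D♯ E♯ F𝄪 G♯ A♯.
That puts B♯ below A♯.
7 letter names make it a seventh; at 10 semitones (a half step narrower than major) the quality is minor.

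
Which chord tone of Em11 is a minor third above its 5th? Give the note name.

D

Spelling the chord: E-G-B-D-F♯-A.
The 5th is B. A minor third above B is D.
D is the chord's 7th.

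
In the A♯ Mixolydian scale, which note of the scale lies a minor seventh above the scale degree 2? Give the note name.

A#

The scale is A♯ B♯ C𝄪 D♯ E♯ F𝄪 G♯.
The scale degree 2 is B♯; a minor seventh above that is A♯ — scale degree 1.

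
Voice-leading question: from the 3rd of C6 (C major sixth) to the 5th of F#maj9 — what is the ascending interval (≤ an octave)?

major sixth

C6 (C major sixth) has E as its 3rd, and F#maj9 has C# as its 5th.
E up to C# spans 6 letter names and 9 semitones — a major sixth.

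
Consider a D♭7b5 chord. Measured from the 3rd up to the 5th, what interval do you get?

diminished third

D♭7b5 is spelled D♭–F–A𝄫–C♭.
That puts F below A𝄫.
3 letter names make it a third; at 2 semitones (a whole step narrower than major) the quality is diminished.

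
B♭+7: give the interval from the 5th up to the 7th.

diminished third

B♭ augmented seventh: B♭-D-F♯-A♭.
5th = F♯; 7th = A♭.
F♯ up to A♭ is 2 semitones, a whole step narrower than a major third, so the interval is diminished.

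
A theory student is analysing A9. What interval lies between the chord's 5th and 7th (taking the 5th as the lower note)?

A9 is spelled A–C#–E–G–B.
That puts E below G.
3 letter names make it a third; at 3 semitones (a half step narrower than major) the quality is minor.

minor third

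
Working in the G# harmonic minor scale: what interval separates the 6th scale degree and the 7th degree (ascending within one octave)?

augmented second

G# harmonic minor: G# A# B C# D# E F##.
So we need the interval from E up to F##.
From E to F##: 3 semitones over a second = augmented.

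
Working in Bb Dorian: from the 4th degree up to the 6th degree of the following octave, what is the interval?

M10

Bb dorian: Bb C Db Eb F G Ab.
The 4th degree is Eb and the degree 6 (up an octave) is G.
Eb up to G spans 10 letter names and 16 semitones — a major tenth.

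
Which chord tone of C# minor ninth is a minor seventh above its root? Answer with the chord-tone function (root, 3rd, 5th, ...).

7th

C# minor ninth: C#, E, G#, B, D#.
The root is C#. A minor seventh above C# is B.
B is the chord's 7th.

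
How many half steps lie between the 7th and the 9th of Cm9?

4

Cm9 (C minor ninth) is spelled C-E♭-G-B♭-D.
B♭ to D is a major third: 4 semitones.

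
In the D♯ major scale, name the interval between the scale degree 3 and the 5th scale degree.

minor 3rd

D♯ major: D♯ E♯ F𝄪 G♯ A♯ B♯ C𝄪.
That puts F𝄪 below A♯.
3 letter names make it a third; at 3 semitones (a half step narrower than major) the quality is minor.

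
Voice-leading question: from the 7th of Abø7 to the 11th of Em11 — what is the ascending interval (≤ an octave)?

augmented 2nd

The 7th of Abø7 is Gb; the 11th of Em11 is A.
From Gb to A: 3 semitones over a second = augmented.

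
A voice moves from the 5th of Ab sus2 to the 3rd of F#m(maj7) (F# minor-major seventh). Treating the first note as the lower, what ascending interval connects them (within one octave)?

Ab sus2 has Eb as its 5th, and F#m(maj7) (F# minor-major seventh) has A as its 3rd.
From Eb to A: 6 semitones over a fourth = augmented.

A4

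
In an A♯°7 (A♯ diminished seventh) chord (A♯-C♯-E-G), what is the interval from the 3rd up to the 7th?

diminished fifth

The 3rd is C♯ and the 7th is G.
From C♯ to G: 6 semitones over a fifth = diminished.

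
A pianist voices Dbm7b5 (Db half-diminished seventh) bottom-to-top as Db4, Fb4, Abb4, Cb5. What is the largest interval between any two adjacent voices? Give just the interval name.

major third

Adjacent intervals: Db4→Fb4 = minor third; Fb4→Abb4 = minor third; Abb4→Cb5 = major third.
The largest is Abb4 to Cb5, a major third (4 semitones).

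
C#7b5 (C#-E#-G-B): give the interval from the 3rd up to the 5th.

That puts E# below G.
From E# to G: 2 semitones over a third = diminished.

d3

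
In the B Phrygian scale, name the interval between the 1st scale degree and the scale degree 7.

Spelling the B Phrygian scale: B C D E F# G A.
That puts B below A.
From B to A: 10 semitones over a seventh = minor.

minor 7th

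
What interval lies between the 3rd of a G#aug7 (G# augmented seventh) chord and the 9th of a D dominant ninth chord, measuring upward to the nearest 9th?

The 3rd of G#aug7 (G# augmented seventh) is B#; the 9th of D dominant ninth is E.
4 letter names make it a fourth; at 4 semitones (a half step narrower than perfect) the quality is diminished.

diminished 4th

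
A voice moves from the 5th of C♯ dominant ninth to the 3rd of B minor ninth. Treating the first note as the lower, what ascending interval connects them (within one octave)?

diminished 5th

The 5th of C♯ dominant ninth is G♯; the 3rd of B minor ninth is D.
5 letter names make it a fifth; at 6 semitones (a half step narrower than perfect) the quality is diminished.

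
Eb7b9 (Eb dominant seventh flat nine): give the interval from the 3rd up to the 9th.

diminished seventh

Eb dominant seventh flat nine is spelled Eb, G, Bb, Db, Fb.
That puts G below Fb.
G up to Fb is 9 semitones, a whole step narrower than a major seventh, so the interval is diminished.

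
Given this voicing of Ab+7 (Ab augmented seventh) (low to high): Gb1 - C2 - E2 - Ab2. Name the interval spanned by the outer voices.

The outer voices are Gb1 and Ab2.
Counting 9 letters and 14 half steps from Gb gives a major ninth.

major 9th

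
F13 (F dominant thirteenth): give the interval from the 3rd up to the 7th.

d5

Spelling the chord: F, A, C, E♭, G, D.
That puts A below E♭.
A up to E♭ is 6 semitones, a half step narrower than a perfect fifth, so the interval is diminished.
That tritone between 3rd and 7th is what gives the dominant seventh its pull toward resolution.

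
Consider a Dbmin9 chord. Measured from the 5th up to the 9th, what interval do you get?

The chord tones of Dbmin9 are Db, Fb, Ab, Cb, Eb.
The 5th is Ab and the 9th is Eb.
Ab up to Eb spans 5 letter names and 7 semitones — a perfect fifth.

perfect 5th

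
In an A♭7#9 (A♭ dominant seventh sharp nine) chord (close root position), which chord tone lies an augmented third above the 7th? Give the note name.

B

A♭7#9: A♭, C, E♭, G♭, B.
The 7th is G♭. An augmented third above G♭ is B.
B is the chord's 9th.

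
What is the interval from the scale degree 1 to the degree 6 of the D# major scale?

The scale runs D# E# F## G# A# B# C##.
The scale degree 1 is D# and the 6th degree is B#.
Counting 6 letters and 9 half steps from D# gives a major sixth.

major 6th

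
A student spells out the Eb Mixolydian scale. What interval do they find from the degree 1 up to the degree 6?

Eb mixolydian: Eb F G Ab Bb C Db.
So we need the interval from Eb up to C.
Eb up to C spans 6 letter names and 9 semitones — a major sixth.

major sixth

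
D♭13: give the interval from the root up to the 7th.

D♭13: D♭ F A♭ C♭ E♭ B♭.
That puts D♭ below C♭.
From D♭ to C♭: 10 semitones over a seventh = minor.

minor seventh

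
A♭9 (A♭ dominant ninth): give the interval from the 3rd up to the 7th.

Spelling the chord: A♭-C-E♭-G♭-B♭.
That puts C below G♭.
From C to G♭: 6 semitones over a fifth = diminished.

diminished fifth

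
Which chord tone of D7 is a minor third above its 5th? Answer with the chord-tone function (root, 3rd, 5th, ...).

The chord tones of D dominant seventh are D–F♯–A–C.
The 5th is A. A minor third above A is C.
C is the chord's 7th.

7th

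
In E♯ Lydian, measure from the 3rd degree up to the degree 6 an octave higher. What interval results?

Spelling E♯ Lydian: E♯ F𝄪 G𝄪 A𝄪 B♯ C𝄪 D𝄪.
That puts G𝄪 below C𝄪.
From G𝄪 to C𝄪 is 17 semitones, exactly the perfect eleventh.

P11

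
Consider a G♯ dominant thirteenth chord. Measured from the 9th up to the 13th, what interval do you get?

perfect fifth

G♯ dominant thirteenth is spelled G♯, B♯, D♯, F♯, A♯, E♯.
The 9th is A♯ and the 13th is E♯.
A♯ up to E♯ spans 5 letter names and 7 semitones — a perfect fifth.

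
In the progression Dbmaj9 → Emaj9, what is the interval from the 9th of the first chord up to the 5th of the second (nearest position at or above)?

augmented 5th

Dbmaj9 has Eb as its 9th, and Emaj9 has B as its 5th.
From Eb to B: 8 semitones over a fifth = augmented.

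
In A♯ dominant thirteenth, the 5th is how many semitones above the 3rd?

3

A♯13: A♯ C𝄪 E♯ G♯ B♯ F𝄪.
C𝄪 to E♯ is a minor third: 3 semitones.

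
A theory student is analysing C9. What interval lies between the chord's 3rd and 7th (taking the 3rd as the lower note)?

C9 is spelled C–E–G–Bb–D.
That puts E below Bb.
From E to Bb: 6 semitones over a fifth = diminished.

d5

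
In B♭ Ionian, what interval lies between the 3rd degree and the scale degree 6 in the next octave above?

perfect 11th

B♭ major: B♭ C D E♭ F G A.
The 3rd degree is D and the 6th degree (up an octave) is G.
Counting 11 letters and 17 half steps from D gives a perfect eleventh.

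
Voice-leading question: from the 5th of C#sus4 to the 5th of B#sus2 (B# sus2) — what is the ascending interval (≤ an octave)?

M7

The 5th of C#sus4 is G#; the 5th of B#sus2 (B# sus2) is F##.
G# up to F## spans 7 letter names and 11 semitones — a major seventh.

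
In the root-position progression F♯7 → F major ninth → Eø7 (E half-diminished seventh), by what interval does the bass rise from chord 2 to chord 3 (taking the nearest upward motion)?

major seventh

The roots are F and E.
F up to E spans 7 letter names and 11 semitones — a major seventh.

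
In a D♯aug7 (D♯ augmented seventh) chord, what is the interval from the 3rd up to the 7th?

The chord tones of D♯7#5 are D♯–F𝄪–A𝄪–C♯.
The 3rd is F𝄪 and the 7th is C♯.
F𝄪 up to C♯ is 6 semitones, a half step narrower than a perfect fifth, so the interval is diminished.
This 3–7 tritone is the characteristic tension at the heart of the dominant sound.

diminished fifth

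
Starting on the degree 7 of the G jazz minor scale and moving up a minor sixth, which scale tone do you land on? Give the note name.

The scale is G A B♭ C D E F♯.
The degree 7 is F♯; a minor sixth above that is D — scale degree 5.

D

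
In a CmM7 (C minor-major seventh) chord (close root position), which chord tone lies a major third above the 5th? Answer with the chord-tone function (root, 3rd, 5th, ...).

7th

Cm(maj7) is spelled C, E♭, G, B.
The 5th is G. A major third above G is B.
B is the chord's 7th.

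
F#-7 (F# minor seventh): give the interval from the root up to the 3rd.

minor 3rd

F#min7: F#-A-C#-E.
That puts F# below A.
3 letter names make it a third; at 3 semitones (a half step narrower than major) the quality is minor.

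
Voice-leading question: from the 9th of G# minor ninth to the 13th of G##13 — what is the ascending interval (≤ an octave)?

augmented fifth

The 9th of G# minor ninth is A#; the 13th of G##13 is E##.
5 letter names make it a fifth; at 8 semitones (a half step wider than perfect) the quality is augmented.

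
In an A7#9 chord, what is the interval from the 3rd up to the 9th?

major 7th

The chord tones of A dominant seventh sharp nine are A, C♯, E, G, B♯.
3rd = C♯; 9th = B♯.
Counting 7 letters and 11 half steps from C♯ gives a major seventh.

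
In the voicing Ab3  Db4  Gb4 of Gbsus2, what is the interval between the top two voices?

Those voices are Db4 and Gb4.
Counting 4 letters and 5 half steps from Db gives a perfect fourth.

perfect 4th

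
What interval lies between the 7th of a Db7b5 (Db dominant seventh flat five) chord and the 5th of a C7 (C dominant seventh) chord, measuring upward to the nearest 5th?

augmented fifth

The 7th of Db7b5 (Db dominant seventh flat five) is Cb; the 5th of C7 (C dominant seventh) is G.
Cb up to G is 8 semitones, a half step wider than a perfect fifth, so the interval is augmented.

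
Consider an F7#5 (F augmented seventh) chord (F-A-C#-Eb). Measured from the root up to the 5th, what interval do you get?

The root is F and the 5th is C#.
5 letter names make it a fifth; at 8 semitones (a half step wider than perfect) the quality is augmented.

augmented 5th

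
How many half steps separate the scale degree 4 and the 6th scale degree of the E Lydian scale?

3

The scale is E F# G# A# B C# D#.
A# up to C# is a minor third — 3 semitones.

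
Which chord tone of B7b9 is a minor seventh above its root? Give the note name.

A

The chord tones of B7b9 are B D# F# A C.
The root is B. A minor seventh above B is A.
A is the chord's 7th.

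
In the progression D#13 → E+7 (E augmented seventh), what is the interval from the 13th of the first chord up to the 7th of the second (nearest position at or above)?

diminished third

The 13th of D#13 is B#; the 7th of E+7 (E augmented seventh) is D.
From B# to D: 2 semitones over a third = diminished.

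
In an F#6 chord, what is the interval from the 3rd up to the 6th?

Spelling the chord: F#-A#-C#-D#.
3rd = A#; 6th = D#.
Counting 4 letters and 5 half steps from A# gives a perfect fourth.

perfect 4th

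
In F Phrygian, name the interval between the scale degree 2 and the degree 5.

The scale runs F G♭ A♭ B♭ C D♭ E♭.
Scale degree 2 = G♭; scale degree 5 = C.
4 letter names make it a fourth; at 6 semitones (a half step wider than perfect) the quality is augmented.

augmented fourth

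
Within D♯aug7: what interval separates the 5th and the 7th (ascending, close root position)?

Spelling the chord: D♯–F𝄪–A𝄪–C♯.
5th = A𝄪; 7th = C♯.
3 letter names make it a third; at 2 semitones (a whole step narrower than major) the quality is diminished.

diminished third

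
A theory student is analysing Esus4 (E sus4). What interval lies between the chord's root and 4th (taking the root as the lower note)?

perfect 4th

Spelling the chord: E A B.
So we need the interval from E up to A.
Counting 4 letters and 5 half steps from E gives a perfect fourth.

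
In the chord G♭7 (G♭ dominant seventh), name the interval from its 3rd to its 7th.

diminished 5th

G♭7: G♭ B♭ D♭ F♭.
That puts B♭ below F♭.
B♭ up to F♭ is 6 semitones, a half step narrower than a perfect fifth, so the interval is diminished.
That tritone between 3rd and 7th is what gives the dominant seventh its pull toward resolution.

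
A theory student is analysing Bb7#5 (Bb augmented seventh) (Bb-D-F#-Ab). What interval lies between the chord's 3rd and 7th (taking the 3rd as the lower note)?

diminished 5th

So we need the interval from D up to Ab.
5 letter names make it a fifth; at 6 semitones (a half step narrower than perfect) the quality is diminished.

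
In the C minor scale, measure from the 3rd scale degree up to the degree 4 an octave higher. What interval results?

major ninth

The scale runs C D Eb F G Ab Bb.
That puts Eb below F.
Eb up to F spans 9 letter names and 14 semitones — a major ninth.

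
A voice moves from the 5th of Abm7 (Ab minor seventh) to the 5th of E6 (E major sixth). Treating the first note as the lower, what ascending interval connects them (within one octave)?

Abm7 (Ab minor seventh) has Eb as its 5th, and E6 (E major sixth) has B as its 5th.
Eb up to B is 8 semitones, a half step wider than a perfect fifth, so the interval is augmented.

augmented 5th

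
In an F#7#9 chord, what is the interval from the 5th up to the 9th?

F#7#9 (F# dominant seventh sharp nine) is spelled F# A# C# E G##.
That puts C# below G##.
5 letter names make it a fifth; at 8 semitones (a half step wider than perfect) the quality is augmented.

augmented fifth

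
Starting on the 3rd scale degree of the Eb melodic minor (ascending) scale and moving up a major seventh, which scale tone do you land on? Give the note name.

F

The scale is Eb F Gb Ab Bb C D.
The 3rd scale degree is Gb; a major seventh above that is F — scale degree 2.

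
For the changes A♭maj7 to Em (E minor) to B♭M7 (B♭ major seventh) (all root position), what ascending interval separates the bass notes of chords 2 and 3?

diminished 5th

The roots are E and B♭.
From E to B♭: 6 semitones over a fifth = diminished.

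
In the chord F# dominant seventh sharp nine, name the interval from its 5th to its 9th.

Spelling the chord: F#-A#-C#-E-G##.
That puts C# below G##.
From C# to G##: 8 semitones over a fifth = augmented.

augmented fifth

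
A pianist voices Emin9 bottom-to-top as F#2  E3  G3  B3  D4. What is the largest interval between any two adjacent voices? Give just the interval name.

minor seventh

Adjacent intervals: F#2→E3 = minor seventh; E3→G3 = minor third; G3→B3 = major third; B3→D4 = minor third.
The largest is F#2 to E3, a minor seventh (10 semitones).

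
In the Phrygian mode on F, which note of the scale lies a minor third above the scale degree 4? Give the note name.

The scale is F Gb Ab Bb C Db Eb.
The scale degree 4 is Bb; a minor third above that is Db — scale degree 6.

Db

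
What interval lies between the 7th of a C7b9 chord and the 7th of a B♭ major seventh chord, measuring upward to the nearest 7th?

major seventh

The 7th of C7b9 is B♭; the 7th of B♭ major seventh is A.
From B♭ to A is 11 semitones, exactly the major seventh.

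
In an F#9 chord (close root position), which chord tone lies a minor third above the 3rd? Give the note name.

Spelling the chord: F#-A#-C#-E-G#.
The 3rd is A#. A minor third above A# is C#.
C# is the chord's 5th.

C#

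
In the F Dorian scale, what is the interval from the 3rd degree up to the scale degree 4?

M2

F dorian: F G Ab Bb C D Eb.
The 3rd degree is Ab and the degree 4 is Bb.
From Ab to Bb is 2 semitones, exactly the major second.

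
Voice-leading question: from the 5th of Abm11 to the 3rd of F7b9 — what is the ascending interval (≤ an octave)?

augmented fourth

Abm11 has Eb as its 5th, and F7b9 has A as its 3rd.
4 letter names make it a fourth; at 6 semitones (a half step wider than perfect) the quality is augmented.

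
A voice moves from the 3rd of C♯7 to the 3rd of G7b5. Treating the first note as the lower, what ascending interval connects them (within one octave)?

The 3rd of C♯7 is E♯; the 3rd of G7b5 is B.
E♯ up to B is 6 semitones, a half step narrower than a perfect fifth, so the interval is diminished.

diminished fifth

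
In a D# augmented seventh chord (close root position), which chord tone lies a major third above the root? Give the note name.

D#aug7 (D# augmented seventh) is spelled D#-F##-A##-C#.
The root is D#. A major third above D# is F##.
F## is the chord's 3rd.

F##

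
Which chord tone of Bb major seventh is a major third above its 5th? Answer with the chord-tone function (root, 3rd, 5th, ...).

7th

Spelling the chord: Bb, D, F, A.
The 5th is F. A major third above F is A.
A is the chord's 7th.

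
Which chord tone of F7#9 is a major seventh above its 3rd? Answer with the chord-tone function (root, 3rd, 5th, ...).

9th

F7#9 is spelled F-A-C-Eb-G#.
The 3rd is A. A major seventh above A is G#.
G# is the chord's 9th.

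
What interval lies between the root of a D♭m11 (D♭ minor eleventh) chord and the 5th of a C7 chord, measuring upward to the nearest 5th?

The root of D♭m11 (D♭ minor eleventh) is D♭; the 5th of C7 is G.
D♭ up to G is 6 semitones, a half step wider than a perfect fourth, so the interval is augmented.

augmented fourth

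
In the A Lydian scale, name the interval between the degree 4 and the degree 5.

m2

The scale runs A B C# D# E F# G#.
Degree 4 = D#; 5th degree = E.
D# up to E is 1 semitone, a half step narrower than a major second, so the interval is minor.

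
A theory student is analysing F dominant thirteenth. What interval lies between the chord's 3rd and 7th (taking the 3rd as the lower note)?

diminished fifth

F13 (F dominant thirteenth): F-A-C-E♭-G-D.
The 3rd is A and the 7th is E♭.
From A to E♭: 6 semitones over a fifth = diminished.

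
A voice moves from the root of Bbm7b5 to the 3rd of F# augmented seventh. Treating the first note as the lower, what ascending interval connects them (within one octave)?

A7

Bbm7b5 has Bb as its root, and F# augmented seventh has A# as its 3rd.
From Bb to A#: 12 semitones over a seventh = augmented.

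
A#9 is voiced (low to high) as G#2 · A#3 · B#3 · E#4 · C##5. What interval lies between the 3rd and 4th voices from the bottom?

Those voices are B#3 and E#4.
B# up to E# spans 4 letter names and 5 semitones — a perfect fourth.

perfect fourth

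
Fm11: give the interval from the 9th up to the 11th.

minor third

Fm11 is spelled F–Ab–C–Eb–G–Bb.
The 9th is G and the 11th is Bb.
3 letter names make it a third; at 3 semitones (a half step narrower than major) the quality is minor.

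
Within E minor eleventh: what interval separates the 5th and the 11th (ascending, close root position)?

Em11 (E minor eleventh): E–G–B–D–F♯–A.
The 5th is B and the 11th is A.
B up to A is 10 semitones, a half step narrower than a major seventh, so the interval is minor.

m7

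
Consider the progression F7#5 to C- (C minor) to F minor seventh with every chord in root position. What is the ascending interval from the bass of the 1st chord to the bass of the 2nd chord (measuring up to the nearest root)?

perfect fifth

The roots are F and C.
From F to C is 7 semitones, exactly the perfect fifth.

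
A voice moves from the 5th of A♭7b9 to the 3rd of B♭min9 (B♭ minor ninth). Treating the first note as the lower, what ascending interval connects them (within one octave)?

A♭7b9 has E♭ as its 5th, and B♭min9 (B♭ minor ninth) has D♭ as its 3rd.
7 letter names make it a seventh; at 10 semitones (a half step narrower than major) the quality is minor.

minor 7th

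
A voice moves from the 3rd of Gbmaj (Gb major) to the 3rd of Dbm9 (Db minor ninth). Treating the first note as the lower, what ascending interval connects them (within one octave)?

diminished 5th

The 3rd of Gbmaj (Gb major) is Bb; the 3rd of Dbm9 (Db minor ninth) is Fb.
From Bb to Fb: 6 semitones over a fifth = diminished.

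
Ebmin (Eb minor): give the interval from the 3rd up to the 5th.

M3

The chord tones of Ebm (Eb minor) are Eb Gb Bb.
3rd = Gb; 5th = Bb.
Counting 3 letters and 4 half steps from Gb gives a major third.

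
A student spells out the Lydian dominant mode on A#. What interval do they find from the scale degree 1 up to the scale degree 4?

augmented fourth

Spelling the Lydian dominant mode on A#: A# B# C## D## E# F## G#.
That puts A# below D##.
From A# to D##: 6 semitones over a fourth = augmented.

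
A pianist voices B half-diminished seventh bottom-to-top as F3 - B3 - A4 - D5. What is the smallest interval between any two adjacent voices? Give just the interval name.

perfect fourth

Adjacent intervals: F3→B3 = augmented fourth; B3→A4 = minor seventh; A4→D5 = perfect fourth.
The smallest is A4 to D5, a perfect fourth (5 semitones).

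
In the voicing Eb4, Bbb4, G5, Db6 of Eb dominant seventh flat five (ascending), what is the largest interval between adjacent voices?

augmented sixth

Adjacent intervals: Eb4→Bbb4 = diminished fifth; Bbb4→G5 = augmented sixth; G5→Db6 = diminished fifth.
The largest is Bbb4 to G5, an augmented sixth (10 semitones).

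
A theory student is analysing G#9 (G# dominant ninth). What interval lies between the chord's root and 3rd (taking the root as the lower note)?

The chord tones of G#9 are G#-B#-D#-F#-A#.
So we need the interval from G# up to B#.
G# up to B# spans 3 letter names and 4 semitones — a major third.

major third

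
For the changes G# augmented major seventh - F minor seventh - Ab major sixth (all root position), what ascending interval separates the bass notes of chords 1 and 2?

The roots are G# and F.
7 letter names make it a seventh; at 9 semitones (a whole step narrower than major) the quality is diminished.

diminished seventh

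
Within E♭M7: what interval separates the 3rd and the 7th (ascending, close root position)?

Spelling the chord: E♭ G B♭ D.
The 3rd is G and the 7th is D.
From G to D is 7 semitones, exactly the perfect fifth.

P5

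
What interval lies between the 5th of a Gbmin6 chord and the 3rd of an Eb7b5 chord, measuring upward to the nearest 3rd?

augmented fourth

The 5th of Gbmin6 is Db; the 3rd of Eb7b5 is G.
Db up to G is 6 semitones, a half step wider than a perfect fourth, so the interval is augmented.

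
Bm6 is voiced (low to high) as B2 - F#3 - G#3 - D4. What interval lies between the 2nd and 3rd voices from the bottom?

major second

Those voices are F#3 and G#3.
F# up to G# spans 2 letter names and 2 semitones — a major second.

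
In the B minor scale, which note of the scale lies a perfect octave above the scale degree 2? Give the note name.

The scale is B C# D E F# G A.
The scale degree 2 is C#; a perfect octave above that is C# — scale degree 2.

C#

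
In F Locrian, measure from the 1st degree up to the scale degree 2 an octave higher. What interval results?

Spelling F Locrian: F Gb Ab Bb Cb Db Eb.
1st degree = F; degree 2 (up an octave) = Gb.
From F to Gb: 13 semitones over a ninth = minor.

minor ninth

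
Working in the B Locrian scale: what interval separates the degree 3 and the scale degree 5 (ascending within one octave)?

minor 3rd

The scale runs B C D E F G A.
The degree 3 is D and the degree 5 is F.
From D to F: 3 semitones over a third = minor.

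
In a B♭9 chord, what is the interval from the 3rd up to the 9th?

minor 7th

B♭9 is spelled B♭–D–F–A♭–C.
So we need the interval from D up to C.
From D to C: 10 semitones over a seventh = minor.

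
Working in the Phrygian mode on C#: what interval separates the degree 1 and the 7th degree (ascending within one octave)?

C# phrygian: C# D E F# G# A B.
The degree 1 is C# and the 7th scale degree is B.
7 letter names make it a seventh; at 10 semitones (a half step narrower than major) the quality is minor.

minor 7th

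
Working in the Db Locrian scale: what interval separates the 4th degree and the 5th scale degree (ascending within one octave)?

minor 2nd

The scale runs Db Ebb Fb Gb Abb Bbb Cb.
4th degree = Gb; degree 5 = Abb.
Gb up to Abb is 1 semitone, a half step narrower than a major second, so the interval is minor.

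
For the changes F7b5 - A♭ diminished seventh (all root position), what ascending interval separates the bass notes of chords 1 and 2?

The roots are F and A♭.
From F to A♭: 3 semitones over a third = minor.

minor third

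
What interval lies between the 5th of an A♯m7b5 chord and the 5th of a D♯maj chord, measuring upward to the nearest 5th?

The 5th of A♯m7b5 is E; the 5th of D♯maj is A♯.
From E to A♯: 6 semitones over a fourth = augmented.

A4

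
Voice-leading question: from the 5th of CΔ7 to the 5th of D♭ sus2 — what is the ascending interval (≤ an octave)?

The 5th of CΔ7 is G; the 5th of D♭ sus2 is A♭.
From G to A♭: 1 semitone over a second = minor.

minor 2nd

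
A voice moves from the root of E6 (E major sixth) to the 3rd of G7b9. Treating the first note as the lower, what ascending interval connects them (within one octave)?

perfect fifth

The root of E6 (E major sixth) is E; the 3rd of G7b9 is B.
From E to B is 7 semitones, exactly the perfect fifth.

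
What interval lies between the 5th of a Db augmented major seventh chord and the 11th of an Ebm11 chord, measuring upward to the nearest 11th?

diminished octave

The 5th of Db augmented major seventh is A; the 11th of Ebm11 is Ab.
A up to Ab is 11 semitones, a half step narrower than a perfect octave, so the interval is diminished.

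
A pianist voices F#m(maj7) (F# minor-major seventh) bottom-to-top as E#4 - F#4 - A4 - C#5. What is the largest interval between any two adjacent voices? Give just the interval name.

major third

Adjacent intervals: E#4→F#4 = minor second; F#4→A4 = minor third; A4→C#5 = major third.
The largest is A4 to C#5, a major third (4 semitones).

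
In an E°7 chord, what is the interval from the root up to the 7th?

diminished 7th

Spelling the chord: E–G–Bb–Db.
Root = E; 7th = Db.
7 letter names make it a seventh; at 9 semitones (a whole step narrower than major) the quality is diminished.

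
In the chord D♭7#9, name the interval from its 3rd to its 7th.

D♭ dominant seventh sharp nine is spelled D♭-F-A♭-C♭-E.
3rd = F; 7th = C♭.
From F to C♭: 6 semitones over a fifth = diminished.
That tritone between 3rd and 7th is what gives the dominant seventh its pull toward resolution.

diminished fifth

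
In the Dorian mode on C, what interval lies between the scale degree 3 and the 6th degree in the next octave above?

Spelling the Dorian mode on C: C D Eb F G A Bb.
The scale degree 3 is Eb and the degree 6 (up an octave) is A.
From Eb to A: 18 semitones over an eleventh = augmented.

augmented 11th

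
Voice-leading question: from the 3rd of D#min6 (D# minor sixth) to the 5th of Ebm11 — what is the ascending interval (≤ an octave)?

diminished 4th

The 3rd of D#min6 (D# minor sixth) is F#; the 5th of Ebm11 is Bb.
From F# to Bb: 4 semitones over a fourth = diminished.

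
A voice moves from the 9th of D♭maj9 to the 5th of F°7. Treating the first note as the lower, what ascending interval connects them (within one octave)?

minor sixth

The 9th of D♭maj9 is E♭; the 5th of F°7 is C♭.
From E♭ to C♭: 8 semitones over a sixth = minor.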